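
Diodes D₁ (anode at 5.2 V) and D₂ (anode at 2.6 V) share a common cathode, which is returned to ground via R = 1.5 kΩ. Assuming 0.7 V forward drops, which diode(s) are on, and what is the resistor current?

Assume both conduct. Then node N would need to be at both 5.2−0.7 = 4.5 V and 2.6−0.7 = 1.9 V, which is impossible.
Assume only D₁ conducts: V_N = 5.2 − 0.7 = 4.5 V, so I_R = 4.5/1.5 = 3 mA.
Check D₂: its anode-to-cathode voltage is 2.6 − 4.5 = -1.9 V < 0.7 V, so it is off. The assumption is consistent.

Only D₁ conducts; I_R ≈ 3 mA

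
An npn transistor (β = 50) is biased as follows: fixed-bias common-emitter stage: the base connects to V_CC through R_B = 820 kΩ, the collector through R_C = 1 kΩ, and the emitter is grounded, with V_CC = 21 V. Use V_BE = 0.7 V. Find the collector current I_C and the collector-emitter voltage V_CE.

I_C ≈ 1.2 mA, V_CE ≈ 20 V

Base loop: V_CC = I_B·R_B + V_BE, so I_B = (21 − 0.7)/820 kΩ = 0.0248 mA.
In the active region I_C = β·I_B = 50 × 0.0248 = 1.24 mA.
Collector loop: V_CE = V_CC − I_C·R_C = 21 − 1.24×1 = 19.8 V.
Since V_CE = 19.8 V > V_CE(sat) ≈ 0.2 V, the transistor is in the active region as assumed.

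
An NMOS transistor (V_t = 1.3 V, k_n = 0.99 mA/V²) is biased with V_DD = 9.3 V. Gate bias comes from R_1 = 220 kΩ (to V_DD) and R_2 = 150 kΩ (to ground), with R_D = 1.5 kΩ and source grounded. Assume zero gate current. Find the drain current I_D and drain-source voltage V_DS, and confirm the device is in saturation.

I_D ≈ 3 mA, V_DS ≈ 4.8 V

V_G = V_DD·R_2/(R_1+R_2) = 9.3×150/370 = 3.77 V. With the source grounded, V_GS = V_G = 3.77 V.
Assume saturation: I_D = (k_n/2)(V_GS − V_t)² = (0.99/2)×(3.77 − 1.3)² = 0.495×2.47² = 3.02 mA.
V_DS = V_DD − I_D·R_D = 9.3 − 3.02×1.5 = 4.77 V.
Saturation requires V_DS ≥ V_GS − V_t = 2.47 V; 4.77 ≥ 2.47 ✓.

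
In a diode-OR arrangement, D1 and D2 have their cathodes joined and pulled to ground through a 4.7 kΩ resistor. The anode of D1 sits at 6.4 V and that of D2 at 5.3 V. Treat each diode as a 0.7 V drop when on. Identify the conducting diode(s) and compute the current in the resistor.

Only D1 conducts; I_R ≈ 1.2 mA

Assume both conduct. Then node N would need to be at both 6.4−0.7 = 5.7 V and 5.3−0.7 = 4.6 V, which is impossible.
Assume only D1 conducts: V_N = 6.4 − 0.7 = 5.7 V, so I_R = 5.7/4.7 = 1.21 mA.
Check D2: its anode-to-cathode voltage is 5.3 − 5.7 = -0.4 V < 0.7 V, so it is off. The assumption is consistent.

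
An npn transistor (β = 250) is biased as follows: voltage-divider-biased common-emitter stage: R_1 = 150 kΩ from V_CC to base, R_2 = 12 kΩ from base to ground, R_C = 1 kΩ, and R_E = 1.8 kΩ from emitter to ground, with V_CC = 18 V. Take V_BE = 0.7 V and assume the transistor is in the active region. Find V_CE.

Thevenize the base divider: V_Th = V_CC·R_2/(R_1+R_2) = 18×12/162 = 1.33 V, R_Th = R_1‖R_2 = 11.1 kΩ.
Base-emitter loop: V_Th = I_B·R_Th + V_BE + (β+1)I_B·R_E, so I_B = (1.33 − 0.7) / (11.1 + 251×1.8) = 0.00137 mA.
I_C = β·I_B = 250×0.00137 = 0.342 mA, and I_E = (β+1)I_B = 0.343 mA.
V_CE = V_CC − I_C·R_C − I_E·R_E = 18 − 0.342×1 − 0.343×1.8 = 17 V.
V_CE = 17 V > 0.2 V confirms active-region operation.

V_CE ≈ 17 V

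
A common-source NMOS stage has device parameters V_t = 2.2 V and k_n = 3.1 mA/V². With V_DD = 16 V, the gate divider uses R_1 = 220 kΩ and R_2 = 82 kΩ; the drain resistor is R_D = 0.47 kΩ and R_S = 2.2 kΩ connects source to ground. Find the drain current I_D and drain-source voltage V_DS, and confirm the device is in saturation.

I_D ≈ 0.67 mA, V_DS ≈ 14 V

V_G = V_DD·R_2/(R_1+R_2) = 16×82/302 = 4.34 V.
Assume saturation: I_D = (k_n/2)(V_GS − V_t)² with V_GS = V_G − I_D·R_S = 4.34 − 2.2·I_D.
Substituting gives 7.5·I_D² − 15.6·I_D + 7.13 = 0, with roots I_D = 0.675 or 1.41 mA.
The root I_D = 1.41 mA gives V_GS = 1.25 V ≤ V_t, so take I_D = 0.675 mA.
Then V_GS = 2.86 V and V_DS = V_DD − I_D(R_D+R_S) = 16 − 0.675×2.67 = 14.2 V.
Saturation requires V_DS ≥ V_GS − V_t = 0.66 V; 14.2 ≥ 0.66 ✓.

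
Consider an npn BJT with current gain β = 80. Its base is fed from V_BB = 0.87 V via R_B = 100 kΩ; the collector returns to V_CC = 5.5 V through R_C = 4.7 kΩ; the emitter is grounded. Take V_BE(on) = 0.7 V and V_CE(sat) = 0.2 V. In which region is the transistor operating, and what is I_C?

active; I_C ≈ 0.14 mA

Assume active. Base-emitter loop: I_B = (V_BB − V_BE)/R_B = (0.87 − 0.7)/100 = 0.0017 mA.
I_C = β·I_B = 80×0.0017 = 0.136 mA.
V_CE = V_CC − I_C·R_C = 5.5 − 0.136×4.7 = 4.86 V > V_CE(sat), so the active-region assumption holds.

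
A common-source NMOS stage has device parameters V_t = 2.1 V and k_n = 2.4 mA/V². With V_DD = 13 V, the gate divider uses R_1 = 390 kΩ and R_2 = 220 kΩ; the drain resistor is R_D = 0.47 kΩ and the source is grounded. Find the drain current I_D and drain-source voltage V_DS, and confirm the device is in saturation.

V_G = V_DD·R_2/(R_1+R_2) = 13×220/610 = 4.69 V. With the source grounded, V_GS = V_G = 4.69 V.
Assume saturation: I_D = (k_n/2)(V_GS − V_t)² = (2.4/2)×(4.69 − 2.1)² = 1.2×2.59² = 8.04 mA.
V_DS = V_DD − I_D·R_D = 13 − 8.04×0.47 = 9.22 V.
Saturation requires V_DS ≥ V_GS − V_t = 2.59 V; 9.22 ≥ 2.59 ✓.

I_D ≈ 8 mA, V_DS ≈ 9.2 V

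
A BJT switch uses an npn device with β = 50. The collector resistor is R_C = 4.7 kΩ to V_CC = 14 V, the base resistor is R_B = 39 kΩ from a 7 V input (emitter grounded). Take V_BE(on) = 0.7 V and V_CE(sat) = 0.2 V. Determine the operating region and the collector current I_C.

saturation; I_C ≈ 2.9 mA

Assume active: I_B = (7 − 0.7)/39 = 0.162 mA, giving I_C = β·I_B = 8.08 mA.
But then V_CE = 14 − 8.08×4.7 = -24 V < V_CE(sat) = 0.2 V — impossible in the active region.
So the transistor is saturated. With V_CE = 0.2 V, I_C = (V_CC − 0.2)/R_C = 13.8/4.7 = 2.94 mA.
Check: β·I_B = 8.08 mA > I_C = 2.94 mA, confirming saturation.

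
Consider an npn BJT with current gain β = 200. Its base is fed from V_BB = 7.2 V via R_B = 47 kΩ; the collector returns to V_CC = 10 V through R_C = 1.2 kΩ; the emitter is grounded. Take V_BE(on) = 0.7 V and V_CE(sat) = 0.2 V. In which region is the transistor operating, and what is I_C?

saturation; I_C ≈ 8.2 mA

Assume active: I_B = (7.2 − 0.7)/47 = 0.138 mA, giving I_C = β·I_B = 27.7 mA.
But then V_CE = 10 − 27.7×1.2 = -23.2 V < V_CE(sat) = 0.2 V — impossible in the active region.
So the transistor is saturated. With V_CE = 0.2 V, I_C = (V_CC − 0.2)/R_C = 9.8/1.2 = 8.17 mA.
Check: β·I_B = 27.7 mA > I_C = 8.17 mA, confirming saturation.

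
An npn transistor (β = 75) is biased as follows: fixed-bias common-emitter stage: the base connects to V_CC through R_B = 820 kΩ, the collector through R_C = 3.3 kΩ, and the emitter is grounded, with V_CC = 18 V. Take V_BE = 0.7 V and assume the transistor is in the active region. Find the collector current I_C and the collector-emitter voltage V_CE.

Base loop: V_CC = I_B·R_B + V_BE, so I_B = (18 − 0.7)/820 kΩ = 0.0211 mA.
In the active region I_C = β·I_B = 75 × 0.0211 = 1.58 mA.
Collector loop: V_CE = V_CC − I_C·R_C = 18 − 1.58×3.3 = 12.8 V.
Since V_CE = 12.8 V > V_CE(sat) ≈ 0.2 V, the transistor is in the active region as assumed.

I_C ≈ 1.6 mA, V_CE ≈ 13 V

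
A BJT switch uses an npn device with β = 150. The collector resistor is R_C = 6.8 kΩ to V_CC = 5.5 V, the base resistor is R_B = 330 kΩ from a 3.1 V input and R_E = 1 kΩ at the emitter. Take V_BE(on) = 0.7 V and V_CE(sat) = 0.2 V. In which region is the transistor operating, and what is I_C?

Assume active: I_B = (3.1 − 0.7)/(330 + 151×1) = 0.00499 mA, I_C = β·I_B = 0.748 mA.
Then V_CE = 5.5 − 0.748×6.8 − 0.753×1 = -0.343 V < 0.2 V — the active assumption fails.
Re-solve with V_CE = 0.2 V. KCL at the emitter: V_E/R_E = (V_BB−0.7−V_E)/R_B + (V_CC−0.2−V_E)/R_C, giving V_E = 0.684 V.
I_C = (V_CC − 0.2 − V_E)/R_C = (5.3 − 0.684)/6.8 = 0.679 mA.
Check: I_B = (2.4 − 0.684)/330 = 0.0052 mA, and β·I_B = 0.78 mA > I_C, confirming saturation.

saturation; I_C ≈ 0.68 mA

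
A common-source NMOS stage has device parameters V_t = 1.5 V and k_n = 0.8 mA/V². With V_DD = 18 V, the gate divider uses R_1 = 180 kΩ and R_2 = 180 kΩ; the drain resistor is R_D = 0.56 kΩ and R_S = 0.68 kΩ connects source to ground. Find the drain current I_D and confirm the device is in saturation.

V_G = V_DD·R_2/(R_1+R_2) = 18×180/360 = 9 V.
Assume saturation: I_D = (k_n/2)(V_GS − V_t)² with V_GS = V_G − I_D·R_S = 9 − 0.68·I_D.
Substituting gives 0.185·I_D² − 5.08·I_D + 22.5 = 0, with roots I_D = 5.55 or 21.9 mA.
The root I_D = 21.9 mA gives V_GS = -5.9 V ≤ V_t, so take I_D = 5.55 mA.
Then V_GS = 5.23 V and V_DS = V_DD − I_D(R_D+R_S) = 18 − 5.55×1.24 = 11.1 V.
Saturation requires V_DS ≥ V_GS − V_t = 3.73 V; 11.1 ≥ 3.73 ✓.

I_D ≈ 5.6 mA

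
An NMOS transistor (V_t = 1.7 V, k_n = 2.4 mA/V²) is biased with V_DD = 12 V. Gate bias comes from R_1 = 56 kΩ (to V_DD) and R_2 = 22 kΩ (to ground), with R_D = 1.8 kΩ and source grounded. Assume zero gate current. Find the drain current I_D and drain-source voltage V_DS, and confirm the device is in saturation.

I_D ≈ 3.4 mA, V_DS ≈ 5.9 V

V_G = V_DD·R_2/(R_1+R_2) = 12×22/78 = 3.38 V. With the source grounded, V_GS = V_G = 3.38 V.
Assume saturation: I_D = (k_n/2)(V_GS − V_t)² = (2.4/2)×(3.38 − 1.7)² = 1.2×1.68² = 3.41 mA.
V_DS = V_DD − I_D·R_D = 12 − 3.41×1.8 = 5.87 V.
Saturation requires V_DS ≥ V_GS − V_t = 1.68 V; 5.87 ≥ 1.68 ✓.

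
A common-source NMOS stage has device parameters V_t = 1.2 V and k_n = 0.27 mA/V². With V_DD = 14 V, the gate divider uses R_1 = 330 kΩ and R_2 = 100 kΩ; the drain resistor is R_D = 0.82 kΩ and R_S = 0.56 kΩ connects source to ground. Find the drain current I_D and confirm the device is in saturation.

I_D ≈ 0.44 mA

V_G = V_DD·R_2/(R_1+R_2) = 14×100/430 = 3.26 V.
Assume saturation: I_D = (k_n/2)(V_GS − V_t)² with V_GS = V_G − I_D·R_S = 3.26 − 0.56·I_D.
Substituting gives 0.0423·I_D² − 1.31·I_D + 0.571 = 0, with roots I_D = 0.442 or 30.5 mA.
The root I_D = 30.5 mA gives V_GS = -13.8 V ≤ V_t, so take I_D = 0.442 mA.
Then V_GS = 3.01 V and V_DS = V_DD − I_D(R_D+R_S) = 14 − 0.442×1.38 = 13.4 V.
Saturation requires V_DS ≥ V_GS − V_t = 1.81 V; 13.4 ≥ 1.81 ✓.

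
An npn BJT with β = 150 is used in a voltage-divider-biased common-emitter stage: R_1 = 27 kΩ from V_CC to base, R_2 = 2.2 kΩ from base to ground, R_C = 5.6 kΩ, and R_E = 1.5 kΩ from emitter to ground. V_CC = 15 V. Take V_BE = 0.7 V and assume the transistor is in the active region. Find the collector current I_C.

Thevenize the base divider: V_Th = V_CC·R_2/(R_1+R_2) = 15×2.2/29.2 = 1.13 V, R_Th = R_1‖R_2 = 2.03 kΩ.
Base-emitter loop: V_Th = I_B·R_Th + V_BE + (β+1)I_B·R_E, so I_B = (1.13 − 0.7) / (2.03 + 151×1.5) = 0.00188 mA.
I_C = β·I_B = 150×0.00188 = 0.282 mA, and I_E = (β+1)I_B = 0.284 mA.
V_CE = V_CC − I_C·R_C − I_E·R_E = 15 − 0.282×5.6 − 0.284×1.5 = 13 V.
V_CE = 13 V > 0.2 V confirms active-region operation.

I_C ≈ 0.28 mA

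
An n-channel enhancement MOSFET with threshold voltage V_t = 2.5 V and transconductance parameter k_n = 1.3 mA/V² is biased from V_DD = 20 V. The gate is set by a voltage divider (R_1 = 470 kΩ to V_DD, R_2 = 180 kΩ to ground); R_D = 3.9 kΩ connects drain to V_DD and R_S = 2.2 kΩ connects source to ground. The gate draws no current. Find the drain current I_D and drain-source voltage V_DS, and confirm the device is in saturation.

V_G = V_DD·R_2/(R_1+R_2) = 20×180/650 = 5.54 V.
Assume saturation: I_D = (k_n/2)(V_GS − V_t)² with V_GS = V_G − I_D·R_S = 5.54 − 2.2·I_D.
Substituting gives 3.15·I_D² − 9.69·I_D + 6 = 0, with roots I_D = 0.859 or 2.22 mA.
The root I_D = 2.22 mA gives V_GS = 0.651 V ≤ V_t, so take I_D = 0.859 mA.
Then V_GS = 3.65 V and V_DS = V_DD − I_D(R_D+R_S) = 20 − 0.859×6.1 = 14.8 V.
Saturation requires V_DS ≥ V_GS − V_t = 1.15 V; 14.8 ≥ 1.15 ✓.

I_D ≈ 0.86 mA, V_DS ≈ 15 V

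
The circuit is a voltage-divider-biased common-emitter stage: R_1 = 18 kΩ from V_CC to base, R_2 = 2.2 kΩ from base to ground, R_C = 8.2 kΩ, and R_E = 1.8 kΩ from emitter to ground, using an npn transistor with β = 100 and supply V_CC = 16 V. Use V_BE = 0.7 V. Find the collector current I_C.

Thevenize the base divider: V_Th = V_CC·R_2/(R_1+R_2) = 16×2.2/20.2 = 1.74 V, R_Th = R_1‖R_2 = 1.96 kΩ.
Base-emitter loop: V_Th = I_B·R_Th + V_BE + (β+1)I_B·R_E, so I_B = (1.74 − 0.7) / (1.96 + 101×1.8) = 0.00567 mA.
I_C = β·I_B = 100×0.00567 = 0.567 mA, and I_E = (β+1)I_B = 0.573 mA.
V_CE = V_CC − I_C·R_C − I_E·R_E = 16 − 0.567×8.2 − 0.573×1.8 = 10.3 V.
V_CE = 10.3 V > 0.2 V confirms active-region operation.

I_C ≈ 0.57 mA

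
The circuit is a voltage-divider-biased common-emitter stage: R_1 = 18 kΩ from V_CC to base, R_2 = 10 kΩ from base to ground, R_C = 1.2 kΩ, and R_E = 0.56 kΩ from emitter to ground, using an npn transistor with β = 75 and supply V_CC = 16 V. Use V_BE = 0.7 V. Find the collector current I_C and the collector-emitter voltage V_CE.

Thevenize the base divider: V_Th = V_CC·R_2/(R_1+R_2) = 16×10/28 = 5.71 V, R_Th = R_1‖R_2 = 6.43 kΩ.
Base-emitter loop: V_Th = I_B·R_Th + V_BE + (β+1)I_B·R_E, so I_B = (5.71 − 0.7) / (6.43 + 76×0.56) = 0.102 mA.
I_C = β·I_B = 75×0.102 = 7.68 mA, and I_E = (β+1)I_B = 7.78 mA.
V_CE = V_CC − I_C·R_C − I_E·R_E = 16 − 7.68×1.2 − 7.78×0.56 = 2.43 V.
V_CE = 2.43 V > 0.2 V confirms active-region operation.

I_C ≈ 7.7 mA, V_CE ≈ 2.4 V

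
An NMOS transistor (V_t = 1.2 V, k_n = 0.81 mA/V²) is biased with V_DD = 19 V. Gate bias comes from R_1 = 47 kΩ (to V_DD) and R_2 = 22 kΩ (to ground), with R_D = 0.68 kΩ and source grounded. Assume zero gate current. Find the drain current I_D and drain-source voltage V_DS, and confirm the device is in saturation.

I_D ≈ 9.6 mA, V_DS ≈ 13 V

V_G = V_DD·R_2/(R_1+R_2) = 19×22/69 = 6.06 V. With the source grounded, V_GS = V_G = 6.06 V.
Assume saturation: I_D = (k_n/2)(V_GS − V_t)² = (0.81/2)×(6.06 − 1.2)² = 0.405×4.86² = 9.56 mA.
V_DS = V_DD − I_D·R_D = 19 − 9.56×0.68 = 12.5 V.
Saturation requires V_DS ≥ V_GS − V_t = 4.86 V; 12.5 ≥ 4.86 ✓.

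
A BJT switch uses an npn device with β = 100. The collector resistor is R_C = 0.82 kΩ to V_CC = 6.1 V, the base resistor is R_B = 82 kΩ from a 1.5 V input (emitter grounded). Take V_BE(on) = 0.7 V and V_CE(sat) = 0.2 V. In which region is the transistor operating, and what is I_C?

Assume active. Base-emitter loop: I_B = (V_BB − V_BE)/R_B = (1.5 − 0.7)/82 = 0.00976 mA.
I_C = β·I_B = 100×0.00976 = 0.976 mA.
V_CE = V_CC − I_C·R_C = 6.1 − 0.976×0.82 = 5.3 V > V_CE(sat), so the active-region assumption holds.

active; I_C ≈ 0.98 mA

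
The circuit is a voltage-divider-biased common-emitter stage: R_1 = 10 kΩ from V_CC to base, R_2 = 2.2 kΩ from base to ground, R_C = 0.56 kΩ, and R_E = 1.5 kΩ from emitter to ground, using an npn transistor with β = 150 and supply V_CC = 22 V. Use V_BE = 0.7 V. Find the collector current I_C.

I_C ≈ 2.1 mA

Thevenize the base divider: V_Th = V_CC·R_2/(R_1+R_2) = 22×2.2/12.2 = 3.97 V, R_Th = R_1‖R_2 = 1.8 kΩ.
Base-emitter loop: V_Th = I_B·R_Th + V_BE + (β+1)I_B·R_E, so I_B = (3.97 − 0.7) / (1.8 + 151×1.5) = 0.0143 mA.
I_C = β·I_B = 150×0.0143 = 2.15 mA, and I_E = (β+1)I_B = 2.16 mA.
V_CE = V_CC − I_C·R_C − I_E·R_E = 22 − 2.15×0.56 − 2.16×1.5 = 17.6 V.
V_CE = 17.6 V > 0.2 V confirms active-region operation.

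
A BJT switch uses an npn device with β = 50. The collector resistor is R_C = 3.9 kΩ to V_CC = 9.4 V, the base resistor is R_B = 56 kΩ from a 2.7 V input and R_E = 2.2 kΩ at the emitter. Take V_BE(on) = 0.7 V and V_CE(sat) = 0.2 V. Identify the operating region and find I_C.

active; I_C ≈ 0.59 mA

Assume active. Base-emitter loop: I_B = (V_BB − V_BE)/(R_B + (β+1)R_E) = (2.7 − 0.7)/(56 + 51×2.2) = 0.0119 mA.
I_C = β·I_B = 50×0.0119 = 0.595 mA.
V_CE = V_CC − I_C·R_C − I_E·R_E = 9.4 − 0.595×3.9 − 0.606×2.2 = 5.75 V > V_CE(sat), so the active-region assumption holds.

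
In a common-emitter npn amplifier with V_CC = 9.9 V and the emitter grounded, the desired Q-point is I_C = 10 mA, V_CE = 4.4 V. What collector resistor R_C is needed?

R_C ≈ 0.55 kΩ

Collector loop: V_CC = I_C·R_C + V_CE.
R_C = (V_CC − V_CE)/I_C = (9.9 − 4.4)/10 = 0.55 kΩ.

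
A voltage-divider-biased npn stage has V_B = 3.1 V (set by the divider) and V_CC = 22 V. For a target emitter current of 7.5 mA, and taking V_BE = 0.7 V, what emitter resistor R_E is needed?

V_E = V_B − V_BE = 3.1 − 0.7 = 2.4 V.
R_E = V_E / I_E = 2.4 / 7.5 = 0.32 kΩ.

R_E ≈ 0.32 kΩ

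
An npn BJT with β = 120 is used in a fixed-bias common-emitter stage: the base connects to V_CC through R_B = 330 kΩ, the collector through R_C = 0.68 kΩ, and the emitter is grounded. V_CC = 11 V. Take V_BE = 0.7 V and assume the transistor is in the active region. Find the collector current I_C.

I_C ≈ 3.7 mA

Base loop: V_CC = I_B·R_B + V_BE, so I_B = (11 − 0.7)/330 kΩ = 0.0312 mA.
In the active region I_C = β·I_B = 120 × 0.0312 = 3.75 mA.
Collector loop: V_CE = V_CC − I_C·R_C = 11 − 3.75×0.68 = 8.45 V.
Since V_CE = 8.45 V > V_CE(sat) ≈ 0.2 V, the transistor is in the active region as assumed.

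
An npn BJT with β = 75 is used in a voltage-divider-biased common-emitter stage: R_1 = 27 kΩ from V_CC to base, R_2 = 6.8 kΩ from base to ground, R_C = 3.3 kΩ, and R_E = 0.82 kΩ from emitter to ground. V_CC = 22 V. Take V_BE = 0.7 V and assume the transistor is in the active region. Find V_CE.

Thevenize the base divider: V_Th = V_CC·R_2/(R_1+R_2) = 22×6.8/33.8 = 4.43 V, R_Th = R_1‖R_2 = 5.43 kΩ.
Base-emitter loop: V_Th = I_B·R_Th + V_BE + (β+1)I_B·R_E, so I_B = (4.43 − 0.7) / (5.43 + 76×0.82) = 0.055 mA.
I_C = β·I_B = 75×0.055 = 4.12 mA, and I_E = (β+1)I_B = 4.18 mA.
V_CE = V_CC − I_C·R_C − I_E·R_E = 22 − 4.12×3.3 − 4.18×0.82 = 4.96 V.
V_CE = 4.96 V > 0.2 V confirms active-region operation.

V_CE ≈ 5 V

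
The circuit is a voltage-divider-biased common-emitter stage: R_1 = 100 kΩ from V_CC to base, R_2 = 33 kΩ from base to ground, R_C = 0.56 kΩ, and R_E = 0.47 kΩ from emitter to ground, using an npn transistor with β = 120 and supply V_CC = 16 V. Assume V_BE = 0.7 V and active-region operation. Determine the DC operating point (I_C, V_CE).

Thevenize the base divider: V_Th = V_CC·R_2/(R_1+R_2) = 16×33/133 = 3.97 V, R_Th = R_1‖R_2 = 24.8 kΩ.
Base-emitter loop: V_Th = I_B·R_Th + V_BE + (β+1)I_B·R_E, so I_B = (3.97 − 0.7) / (24.8 + 121×0.47) = 0.04 mA.
I_C = β·I_B = 120×0.04 = 4.8 mA, and I_E = (β+1)I_B = 4.84 mA.
V_CE = V_CC − I_C·R_C − I_E·R_E = 16 − 4.8×0.56 − 4.84×0.47 = 11 V.
V_CE = 11 V > 0.2 V confirms active-region operation.

I_C ≈ 4.8 mA, V_CE ≈ 11 V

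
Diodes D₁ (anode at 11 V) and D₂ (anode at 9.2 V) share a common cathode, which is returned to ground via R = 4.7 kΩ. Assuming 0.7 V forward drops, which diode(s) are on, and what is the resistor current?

Only D₁ conducts; I_R ≈ 2.2 mA

Assume both conduct. Then node N would need to be at both 11−0.7 = 10.3 V and 9.2−0.7 = 8.5 V, which is impossible.
Assume only D₁ conducts: V_N = 11 − 0.7 = 10.3 V, so I_R = 10.3/4.7 = 2.19 mA.
Check D₂: its anode-to-cathode voltage is 9.2 − 10.3 = -1.1 V < 0.7 V, so it is off. The assumption is consistent.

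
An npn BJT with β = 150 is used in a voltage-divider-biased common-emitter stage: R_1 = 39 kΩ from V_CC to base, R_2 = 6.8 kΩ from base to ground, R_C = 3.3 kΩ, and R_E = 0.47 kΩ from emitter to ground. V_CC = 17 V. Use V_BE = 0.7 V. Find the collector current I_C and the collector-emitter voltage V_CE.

I_C ≈ 3.6 mA, V_CE ≈ 3.6 V

Thevenize the base divider: V_Th = V_CC·R_2/(R_1+R_2) = 17×6.8/45.8 = 2.52 V, R_Th = R_1‖R_2 = 5.79 kΩ.
Base-emitter loop: V_Th = I_B·R_Th + V_BE + (β+1)I_B·R_E, so I_B = (2.52 − 0.7) / (5.79 + 151×0.47) = 0.0238 mA.
I_C = β·I_B = 150×0.0238 = 3.56 mA, and I_E = (β+1)I_B = 3.59 mA.
V_CE = V_CC − I_C·R_C − I_E·R_E = 17 − 3.56×3.3 − 3.59×0.47 = 3.55 V.
V_CE = 3.55 V > 0.2 V confirms active-region operation.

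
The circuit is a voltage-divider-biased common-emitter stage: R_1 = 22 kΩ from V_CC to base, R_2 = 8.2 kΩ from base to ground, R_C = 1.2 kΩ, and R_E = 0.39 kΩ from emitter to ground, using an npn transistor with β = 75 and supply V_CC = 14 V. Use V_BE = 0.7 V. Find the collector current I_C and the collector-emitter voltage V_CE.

Thevenize the base divider: V_Th = V_CC·R_2/(R_1+R_2) = 14×8.2/30.2 = 3.8 V, R_Th = R_1‖R_2 = 5.97 kΩ.
Base-emitter loop: V_Th = I_B·R_Th + V_BE + (β+1)I_B·R_E, so I_B = (3.8 − 0.7) / (5.97 + 76×0.39) = 0.0871 mA.
I_C = β·I_B = 75×0.0871 = 6.53 mA, and I_E = (β+1)I_B = 6.62 mA.
V_CE = V_CC − I_C·R_C − I_E·R_E = 14 − 6.53×1.2 − 6.62×0.39 = 3.58 V.
V_CE = 3.58 V > 0.2 V confirms active-region operation.

I_C ≈ 6.5 mA, V_CE ≈ 3.6 V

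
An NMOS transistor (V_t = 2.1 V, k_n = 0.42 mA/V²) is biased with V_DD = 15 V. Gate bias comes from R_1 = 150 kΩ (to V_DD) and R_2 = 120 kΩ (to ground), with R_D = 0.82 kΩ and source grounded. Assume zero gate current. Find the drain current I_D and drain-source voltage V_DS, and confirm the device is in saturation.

I_D ≈ 4.4 mA, V_DS ≈ 11 V

V_G = V_DD·R_2/(R_1+R_2) = 15×120/270 = 6.67 V. With the source grounded, V_GS = V_G = 6.67 V.
Assume saturation: I_D = (k_n/2)(V_GS − V_t)² = (0.42/2)×(6.67 − 2.1)² = 0.21×4.57² = 4.38 mA.
V_DS = V_DD − I_D·R_D = 15 − 4.38×0.82 = 11.4 V.
Saturation requires V_DS ≥ V_GS − V_t = 4.57 V; 11.4 ≥ 4.57 ✓.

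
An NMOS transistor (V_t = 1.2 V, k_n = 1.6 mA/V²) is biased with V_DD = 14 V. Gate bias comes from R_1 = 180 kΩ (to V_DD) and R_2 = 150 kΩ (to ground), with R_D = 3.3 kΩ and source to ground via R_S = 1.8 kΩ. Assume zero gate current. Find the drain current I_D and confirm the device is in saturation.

V_G = V_DD·R_2/(R_1+R_2) = 14×150/330 = 6.36 V.
Assume saturation: I_D = (k_n/2)(V_GS − V_t)² with V_GS = V_G − I_D·R_S = 6.36 − 1.8·I_D.
Substituting gives 2.59·I_D² − 15.9·I_D + 21.3 = 0, with roots I_D = 1.99 or 4.13 mA.
The root I_D = 4.13 mA gives V_GS = -1.07 V ≤ V_t, so take I_D = 1.99 mA.
Then V_GS = 2.78 V and V_DS = V_DD − I_D(R_D+R_S) = 14 − 1.99×5.1 = 3.84 V.
Saturation requires V_DS ≥ V_GS − V_t = 1.58 V; 3.84 ≥ 1.58 ✓.

I_D ≈ 2 mA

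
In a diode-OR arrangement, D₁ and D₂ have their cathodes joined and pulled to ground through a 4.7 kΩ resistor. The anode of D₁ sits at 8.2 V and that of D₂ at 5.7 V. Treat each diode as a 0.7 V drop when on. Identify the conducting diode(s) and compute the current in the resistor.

Assume both conduct. Then node N would need to be at both 8.2−0.7 = 7.5 V and 5.7−0.7 = 5 V, which is impossible.
Assume only D₁ conducts: V_N = 8.2 − 0.7 = 7.5 V, so I_R = 7.5/4.7 = 1.6 mA.
Check D₂: its anode-to-cathode voltage is 5.7 − 7.5 = -1.8 V < 0.7 V, so it is off. The assumption is consistent.

Only D₁ conducts; I_R ≈ 1.6 mA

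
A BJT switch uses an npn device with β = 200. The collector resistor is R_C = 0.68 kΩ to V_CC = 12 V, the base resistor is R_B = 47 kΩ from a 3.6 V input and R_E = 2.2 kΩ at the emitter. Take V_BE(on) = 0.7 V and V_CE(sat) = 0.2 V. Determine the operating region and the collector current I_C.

Assume active. Base-emitter loop: I_B = (V_BB − V_BE)/(R_B + (β+1)R_E) = (3.6 − 0.7)/(47 + 201×2.2) = 0.00593 mA.
I_C = β·I_B = 200×0.00593 = 1.19 mA.
V_CE = V_CC − I_C·R_C − I_E·R_E = 12 − 1.19×0.68 − 1.19×2.2 = 8.57 V > V_CE(sat), so the active-region assumption holds.

active; I_C ≈ 1.2 mA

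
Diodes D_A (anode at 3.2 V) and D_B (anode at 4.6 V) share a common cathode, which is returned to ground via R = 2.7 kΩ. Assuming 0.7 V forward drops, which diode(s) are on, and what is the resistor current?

Only D_B conducts; I_R ≈ 1.4 mA

Assume both conduct. Then node N would need to be at both 3.2−0.7 = 2.5 V and 4.6−0.7 = 3.9 V, which is impossible.
Assume only D_B conducts: V_N = 4.6 − 0.7 = 3.9 V, so I_R = 3.9/2.7 = 1.44 mA.
Check D_A: its anode-to-cathode voltage is 3.2 − 3.9 = -0.7 V < 0.7 V, so it is off. The assumption is consistent.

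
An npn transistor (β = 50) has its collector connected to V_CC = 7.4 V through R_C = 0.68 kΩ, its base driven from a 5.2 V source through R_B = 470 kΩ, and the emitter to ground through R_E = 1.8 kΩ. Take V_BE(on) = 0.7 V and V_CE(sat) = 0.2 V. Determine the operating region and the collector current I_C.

Assume active. Base-emitter loop: I_B = (V_BB − V_BE)/(R_B + (β+1)R_E) = (5.2 − 0.7)/(470 + 51×1.8) = 0.00801 mA.
I_C = β·I_B = 50×0.00801 = 0.4 mA.
V_CE = V_CC − I_C·R_C − I_E·R_E = 7.4 − 0.4×0.68 − 0.409×1.8 = 6.39 V > V_CE(sat), so the active-region assumption holds.

active; I_C ≈ 0.4 mA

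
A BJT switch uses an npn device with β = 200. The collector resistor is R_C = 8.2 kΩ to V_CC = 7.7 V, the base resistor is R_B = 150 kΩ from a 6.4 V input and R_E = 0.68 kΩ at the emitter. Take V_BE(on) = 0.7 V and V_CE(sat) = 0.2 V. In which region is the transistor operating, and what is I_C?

saturation; I_C ≈ 0.84 mA

Assume active: I_B = (6.4 − 0.7)/(150 + 201×0.68) = 0.0199 mA, I_C = β·I_B = 3.98 mA.
Then V_CE = 7.7 − 3.98×8.2 − 4×0.68 = -27.6 V < 0.2 V — the active assumption fails.
Re-solve with V_CE = 0.2 V. KCL at the emitter: V_E/R_E = (V_BB−0.7−V_E)/R_B + (V_CC−0.2−V_E)/R_C, giving V_E = 0.596 V.
I_C = (V_CC − 0.2 − V_E)/R_C = (7.5 − 0.596)/8.2 = 0.842 mA.
Check: I_B = (5.7 − 0.596)/150 = 0.034 mA, and β·I_B = 6.81 mA > I_C, confirming saturation.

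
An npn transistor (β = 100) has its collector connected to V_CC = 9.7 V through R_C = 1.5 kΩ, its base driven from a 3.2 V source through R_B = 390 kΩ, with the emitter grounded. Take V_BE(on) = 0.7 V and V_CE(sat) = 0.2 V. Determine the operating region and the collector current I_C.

active; I_C ≈ 0.64 mA

Assume active. Base-emitter loop: I_B = (V_BB − V_BE)/R_B = (3.2 − 0.7)/390 = 0.00641 mA.
I_C = β·I_B = 100×0.00641 = 0.641 mA.
V_CE = V_CC − I_C·R_C = 9.7 − 0.641×1.5 = 8.74 V > V_CE(sat), so the active-region assumption holds.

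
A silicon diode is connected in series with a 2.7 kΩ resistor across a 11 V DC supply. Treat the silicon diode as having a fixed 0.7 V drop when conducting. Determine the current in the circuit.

KVL around the loop: 11 = V_D + I·R = 0.7 + I × 2.7 kΩ.
So I = (11 − 0.7) / 2.7 kΩ = 10.3 / 2.7 = 3.81 mA.

I ≈ 3.8 mA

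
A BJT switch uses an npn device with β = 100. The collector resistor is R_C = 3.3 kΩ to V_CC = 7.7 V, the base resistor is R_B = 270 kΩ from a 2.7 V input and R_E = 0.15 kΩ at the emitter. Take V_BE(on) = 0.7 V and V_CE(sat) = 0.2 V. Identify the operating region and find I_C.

Assume active. Base-emitter loop: I_B = (V_BB − V_BE)/(R_B + (β+1)R_E) = (2.7 − 0.7)/(270 + 101×0.15) = 0.00701 mA.
I_C = β·I_B = 100×0.00701 = 0.701 mA.
V_CE = V_CC − I_C·R_C − I_E·R_E = 7.7 − 0.701×3.3 − 0.708×0.15 = 5.28 V > V_CE(sat), so the active-region assumption holds.

active; I_C ≈ 0.7 mA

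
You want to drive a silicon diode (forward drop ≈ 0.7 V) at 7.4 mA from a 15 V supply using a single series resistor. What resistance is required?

R ≈ 1.9 kΩ

The resistor drops V_S − V_D = 15 − 0.7 = 14.3 V at 7.4 mA.
R = 14.3 V / 7.4 mA = 1.93 kΩ.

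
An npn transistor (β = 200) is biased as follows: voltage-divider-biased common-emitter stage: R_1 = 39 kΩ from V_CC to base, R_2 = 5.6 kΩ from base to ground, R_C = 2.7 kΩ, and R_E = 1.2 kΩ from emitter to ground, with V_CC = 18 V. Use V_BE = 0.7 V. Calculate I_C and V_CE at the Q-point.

Thevenize the base divider: V_Th = V_CC·R_2/(R_1+R_2) = 18×5.6/44.6 = 2.26 V, R_Th = R_1‖R_2 = 4.9 kΩ.
Base-emitter loop: V_Th = I_B·R_Th + V_BE + (β+1)I_B·R_E, so I_B = (2.26 − 0.7) / (4.9 + 201×1.2) = 0.00634 mA.
I_C = β·I_B = 200×0.00634 = 1.27 mA, and I_E = (β+1)I_B = 1.27 mA.
V_CE = V_CC − I_C·R_C − I_E·R_E = 18 − 1.27×2.7 − 1.27×1.2 = 13 V.
V_CE = 13 V > 0.2 V confirms active-region operation.

I_C ≈ 1.3 mA, V_CE ≈ 13 V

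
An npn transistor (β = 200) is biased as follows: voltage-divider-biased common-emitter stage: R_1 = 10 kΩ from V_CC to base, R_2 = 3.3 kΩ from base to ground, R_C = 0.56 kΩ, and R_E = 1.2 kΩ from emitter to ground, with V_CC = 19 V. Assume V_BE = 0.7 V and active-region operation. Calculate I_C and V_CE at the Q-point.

Thevenize the base divider: V_Th = V_CC·R_2/(R_1+R_2) = 19×3.3/13.3 = 4.71 V, R_Th = R_1‖R_2 = 2.48 kΩ.
Base-emitter loop: V_Th = I_B·R_Th + V_BE + (β+1)I_B·R_E, so I_B = (4.71 − 0.7) / (2.48 + 201×1.2) = 0.0165 mA.
I_C = β·I_B = 200×0.0165 = 3.29 mA, and I_E = (β+1)I_B = 3.31 mA.
V_CE = V_CC − I_C·R_C − I_E·R_E = 19 − 3.29×0.56 − 3.31×1.2 = 13.2 V.
V_CE = 13.2 V > 0.2 V confirms active-region operation.

I_C ≈ 3.3 mA, V_CE ≈ 13 V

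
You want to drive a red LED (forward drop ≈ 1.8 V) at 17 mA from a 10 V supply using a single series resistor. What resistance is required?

The resistor drops V_S − V_D = 10 − 1.8 = 8.2 V at 17 mA.
R = 8.2 V / 17 mA = 0.482 kΩ.

R ≈ 0.48 kΩ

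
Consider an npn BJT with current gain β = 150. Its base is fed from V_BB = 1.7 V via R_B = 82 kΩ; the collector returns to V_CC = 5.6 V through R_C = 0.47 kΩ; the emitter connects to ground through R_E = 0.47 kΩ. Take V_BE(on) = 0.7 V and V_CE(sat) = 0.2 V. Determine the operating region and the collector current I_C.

active; I_C ≈ 0.98 mA

Assume active. Base-emitter loop: I_B = (V_BB − V_BE)/(R_B + (β+1)R_E) = (1.7 − 0.7)/(82 + 151×0.47) = 0.00654 mA.
I_C = β·I_B = 150×0.00654 = 0.981 mA.
V_CE = V_CC − I_C·R_C − I_E·R_E = 5.6 − 0.981×0.47 − 0.987×0.47 = 4.68 V > V_CE(sat), so the active-region assumption holds.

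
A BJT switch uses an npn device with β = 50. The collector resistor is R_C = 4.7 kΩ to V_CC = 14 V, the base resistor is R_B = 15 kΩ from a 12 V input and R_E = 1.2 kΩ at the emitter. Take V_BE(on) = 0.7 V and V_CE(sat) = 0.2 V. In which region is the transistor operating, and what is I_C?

Assume active: I_B = (12 − 0.7)/(15 + 51×1.2) = 0.148 mA, I_C = β·I_B = 7.41 mA.
Then V_CE = 14 − 7.41×4.7 − 7.56×1.2 = -29.9 V < 0.2 V — the active assumption fails.
Re-solve with V_CE = 0.2 V. KCL at the emitter: V_E/R_E = (V_BB−0.7−V_E)/R_B + (V_CC−0.2−V_E)/R_C, giving V_E = 3.32 V.
I_C = (V_CC − 0.2 − V_E)/R_C = (13.8 − 3.32)/4.7 = 2.23 mA.
Check: I_B = (11.3 − 3.32)/15 = 0.532 mA, and β·I_B = 26.6 mA > I_C, confirming saturation.

saturation; I_C ≈ 2.2 mA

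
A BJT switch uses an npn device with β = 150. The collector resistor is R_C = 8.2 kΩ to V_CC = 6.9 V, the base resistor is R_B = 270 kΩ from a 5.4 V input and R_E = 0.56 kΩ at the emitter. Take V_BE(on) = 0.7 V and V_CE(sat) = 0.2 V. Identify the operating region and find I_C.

saturation; I_C ≈ 0.76 mA

Assume active: I_B = (5.4 − 0.7)/(270 + 151×0.56) = 0.0133 mA, I_C = β·I_B = 1.99 mA.
Then V_CE = 6.9 − 1.99×8.2 − 2×0.56 = -10.5 V < 0.2 V — the active assumption fails.
Re-solve with V_CE = 0.2 V. KCL at the emitter: V_E/R_E = (V_BB−0.7−V_E)/R_B + (V_CC−0.2−V_E)/R_C, giving V_E = 0.437 V.
I_C = (V_CC − 0.2 − V_E)/R_C = (6.7 − 0.437)/8.2 = 0.764 mA.
Check: I_B = (4.7 − 0.437)/270 = 0.0158 mA, and β·I_B = 2.37 mA > I_C, confirming saturation.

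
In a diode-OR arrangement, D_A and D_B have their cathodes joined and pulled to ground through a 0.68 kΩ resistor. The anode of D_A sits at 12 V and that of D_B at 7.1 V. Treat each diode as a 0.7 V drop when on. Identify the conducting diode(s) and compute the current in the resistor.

Assume both conduct. Then node N would need to be at both 12−0.7 = 11.3 V and 7.1−0.7 = 6.4 V, which is impossible.
Assume only D_A conducts: V_N = 12 − 0.7 = 11.3 V, so I_R = 11.3/0.68 = 16.6 mA.
Check D_B: its anode-to-cathode voltage is 7.1 − 11.3 = -4.2 V < 0.7 V, so it is off. The assumption is consistent.

Only D_A conducts; I_R ≈ 17 mA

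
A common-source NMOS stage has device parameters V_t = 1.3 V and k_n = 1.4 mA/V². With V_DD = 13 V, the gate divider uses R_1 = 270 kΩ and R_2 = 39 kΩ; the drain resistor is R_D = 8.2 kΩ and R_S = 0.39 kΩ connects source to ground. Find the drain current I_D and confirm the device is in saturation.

I_D ≈ 0.069 mA

V_G = V_DD·R_2/(R_1+R_2) = 13×39/309 = 1.64 V.
Assume saturation: I_D = (k_n/2)(V_GS − V_t)² with V_GS = V_G − I_D·R_S = 1.64 − 0.39·I_D.
Substituting gives 0.106·I_D² − 1.19·I_D + 0.0813 = 0, with roots I_D = 0.069 or 11.1 mA.
The root I_D = 11.1 mA gives V_GS = -2.68 V ≤ V_t, so take I_D = 0.069 mA.
Then V_GS = 1.61 V and V_DS = V_DD − I_D(R_D+R_S) = 13 − 0.069×8.59 = 12.4 V.
Saturation requires V_DS ≥ V_GS − V_t = 0.314 V; 12.4 ≥ 0.314 ✓.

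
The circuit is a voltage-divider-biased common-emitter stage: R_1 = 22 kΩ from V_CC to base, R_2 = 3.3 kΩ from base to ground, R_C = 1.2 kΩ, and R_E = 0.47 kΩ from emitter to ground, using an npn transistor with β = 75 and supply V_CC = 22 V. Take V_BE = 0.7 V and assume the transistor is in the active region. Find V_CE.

V_CE ≈ 15 V

Thevenize the base divider: V_Th = V_CC·R_2/(R_1+R_2) = 22×3.3/25.3 = 2.87 V, R_Th = R_1‖R_2 = 2.87 kΩ.
Base-emitter loop: V_Th = I_B·R_Th + V_BE + (β+1)I_B·R_E, so I_B = (2.87 − 0.7) / (2.87 + 76×0.47) = 0.0562 mA.
I_C = β·I_B = 75×0.0562 = 4.22 mA, and I_E = (β+1)I_B = 4.27 mA.
V_CE = V_CC − I_C·R_C − I_E·R_E = 22 − 4.22×1.2 − 4.27×0.47 = 14.9 V.
V_CE = 14.9 V > 0.2 V confirms active-region operation.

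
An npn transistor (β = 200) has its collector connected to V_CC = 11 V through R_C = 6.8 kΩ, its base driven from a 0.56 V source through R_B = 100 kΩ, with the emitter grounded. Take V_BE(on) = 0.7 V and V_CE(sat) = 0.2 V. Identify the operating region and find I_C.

V_BB = 0.56 V ≤ V_BE(on) = 0.7 V, so the base-emitter junction is not forward biased.
The transistor is in cutoff: I_B = I_C = 0.

cutoff; I_C ≈ 0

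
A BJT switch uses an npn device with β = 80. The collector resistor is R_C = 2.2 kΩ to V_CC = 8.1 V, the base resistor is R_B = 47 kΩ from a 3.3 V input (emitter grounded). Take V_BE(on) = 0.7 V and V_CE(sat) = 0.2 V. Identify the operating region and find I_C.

saturation; I_C ≈ 3.6 mA

Assume active: I_B = (3.3 − 0.7)/47 = 0.0553 mA, giving I_C = β·I_B = 4.43 mA.
But then V_CE = 8.1 − 4.43×2.2 = -1.64 V < V_CE(sat) = 0.2 V — impossible in the active region.
So the transistor is saturated. With V_CE = 0.2 V, I_C = (V_CC − 0.2)/R_C = 7.9/2.2 = 3.59 mA.
Check: β·I_B = 4.43 mA > I_C = 3.59 mA, confirming saturation.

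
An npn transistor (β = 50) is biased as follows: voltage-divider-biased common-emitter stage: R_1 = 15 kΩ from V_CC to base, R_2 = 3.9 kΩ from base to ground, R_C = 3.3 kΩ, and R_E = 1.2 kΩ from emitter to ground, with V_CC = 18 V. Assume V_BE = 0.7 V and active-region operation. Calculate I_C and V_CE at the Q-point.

I_C ≈ 2.3 mA, V_CE ≈ 7.4 V

Thevenize the base divider: V_Th = V_CC·R_2/(R_1+R_2) = 18×3.9/18.9 = 3.71 V, R_Th = R_1‖R_2 = 3.1 kΩ.
Base-emitter loop: V_Th = I_B·R_Th + V_BE + (β+1)I_B·R_E, so I_B = (3.71 − 0.7) / (3.1 + 51×1.2) = 0.0469 mA.
I_C = β·I_B = 50×0.0469 = 2.34 mA, and I_E = (β+1)I_B = 2.39 mA.
V_CE = V_CC − I_C·R_C − I_E·R_E = 18 − 2.34×3.3 − 2.39×1.2 = 7.4 V.
V_CE = 7.4 V > 0.2 V confirms active-region operation.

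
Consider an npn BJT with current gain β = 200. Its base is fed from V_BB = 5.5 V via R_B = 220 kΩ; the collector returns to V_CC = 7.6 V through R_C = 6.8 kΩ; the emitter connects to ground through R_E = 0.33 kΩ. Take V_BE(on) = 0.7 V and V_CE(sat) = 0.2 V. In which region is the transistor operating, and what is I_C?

Assume active: I_B = (5.5 − 0.7)/(220 + 201×0.33) = 0.0168 mA, I_C = β·I_B = 3.35 mA.
Then V_CE = 7.6 − 3.35×6.8 − 3.37×0.33 = -16.3 V < 0.2 V — the active assumption fails.
Re-solve with V_CE = 0.2 V. KCL at the emitter: V_E/R_E = (V_BB−0.7−V_E)/R_B + (V_CC−0.2−V_E)/R_C, giving V_E = 0.349 V.
I_C = (V_CC − 0.2 − V_E)/R_C = (7.4 − 0.349)/6.8 = 1.04 mA.
Check: I_B = (4.8 − 0.349)/220 = 0.0202 mA, and β·I_B = 4.05 mA > I_C, confirming saturation.

saturation; I_C ≈ 1 mA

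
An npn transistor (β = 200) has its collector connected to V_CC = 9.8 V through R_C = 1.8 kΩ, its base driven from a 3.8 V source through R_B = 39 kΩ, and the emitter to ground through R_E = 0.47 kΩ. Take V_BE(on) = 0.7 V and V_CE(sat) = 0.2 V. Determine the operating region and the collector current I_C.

Assume active: I_B = (3.8 − 0.7)/(39 + 201×0.47) = 0.0232 mA, I_C = β·I_B = 4.65 mA.
Then V_CE = 9.8 − 4.65×1.8 − 4.67×0.47 = -0.756 V < 0.2 V — the active assumption fails.
Re-solve with V_CE = 0.2 V. KCL at the emitter: V_E/R_E = (V_BB−0.7−V_E)/R_B + (V_CC−0.2−V_E)/R_C, giving V_E = 2 V.
I_C = (V_CC − 0.2 − V_E)/R_C = (9.6 − 2)/1.8 = 4.22 mA.
Check: I_B = (3.1 − 2)/39 = 0.0283 mA, and β·I_B = 5.65 mA > I_C, confirming saturation.

saturation; I_C ≈ 4.2 mA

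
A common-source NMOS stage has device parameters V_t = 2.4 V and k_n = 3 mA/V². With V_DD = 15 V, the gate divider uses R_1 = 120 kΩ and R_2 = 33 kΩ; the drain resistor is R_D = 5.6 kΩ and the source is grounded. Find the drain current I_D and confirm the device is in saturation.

V_G = V_DD·R_2/(R_1+R_2) = 15×33/153 = 3.24 V. With the source grounded, V_GS = V_G = 3.24 V.
Assume saturation: I_D = (k_n/2)(V_GS − V_t)² = (3/2)×(3.24 − 2.4)² = 1.5×0.835² = 1.05 mA.
V_DS = V_DD − I_D·R_D = 15 − 1.05×5.6 = 9.14 V.
Saturation requires V_DS ≥ V_GS − V_t = 0.835 V; 9.14 ≥ 0.835 ✓.

I_D ≈ 1 mA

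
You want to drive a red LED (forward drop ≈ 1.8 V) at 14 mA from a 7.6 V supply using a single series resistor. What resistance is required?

R ≈ 0.41 kΩ

The resistor drops V_S − V_D = 7.6 − 1.8 = 5.8 V at 14 mA.
R = 5.8 V / 14 mA = 0.414 kΩ.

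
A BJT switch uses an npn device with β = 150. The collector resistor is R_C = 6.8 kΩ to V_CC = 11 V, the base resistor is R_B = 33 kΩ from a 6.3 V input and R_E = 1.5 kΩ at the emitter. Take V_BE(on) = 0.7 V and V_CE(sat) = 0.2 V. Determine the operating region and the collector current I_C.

Assume active: I_B = (6.3 − 0.7)/(33 + 151×1.5) = 0.0216 mA, I_C = β·I_B = 3.24 mA.
Then V_CE = 11 − 3.24×6.8 − 3.26×1.5 = -15.9 V < 0.2 V — the active assumption fails.
Re-solve with V_CE = 0.2 V. KCL at the emitter: V_E/R_E = (V_BB−0.7−V_E)/R_B + (V_CC−0.2−V_E)/R_C, giving V_E = 2.08 V.
I_C = (V_CC − 0.2 − V_E)/R_C = (10.8 − 2.08)/6.8 = 1.28 mA.
Check: I_B = (5.6 − 2.08)/33 = 0.107 mA, and β·I_B = 16 mA > I_C, confirming saturation.

saturation; I_C ≈ 1.3 mA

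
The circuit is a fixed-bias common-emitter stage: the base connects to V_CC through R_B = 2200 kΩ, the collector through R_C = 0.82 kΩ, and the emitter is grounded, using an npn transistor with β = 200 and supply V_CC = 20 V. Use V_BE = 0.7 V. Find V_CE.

V_CE ≈ 19 V

Base loop: V_CC = I_B·R_B + V_BE, so I_B = (20 − 0.7)/2200 kΩ = 0.00877 mA.
In the active region I_C = β·I_B = 200 × 0.00877 = 1.75 mA.
Collector loop: V_CE = V_CC − I_C·R_C = 20 − 1.75×0.82 = 18.6 V.
Since V_CE = 18.6 V > V_CE(sat) ≈ 0.2 V, the transistor is in the active region as assumed.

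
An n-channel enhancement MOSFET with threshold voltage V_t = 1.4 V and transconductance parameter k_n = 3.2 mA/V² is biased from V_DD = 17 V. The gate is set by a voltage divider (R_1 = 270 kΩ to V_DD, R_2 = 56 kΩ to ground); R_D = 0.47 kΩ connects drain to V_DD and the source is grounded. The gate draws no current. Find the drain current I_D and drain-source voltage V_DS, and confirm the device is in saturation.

V_G = V_DD·R_2/(R_1+R_2) = 17×56/326 = 2.92 V. With the source grounded, V_GS = V_G = 2.92 V.
Assume saturation: I_D = (k_n/2)(V_GS − V_t)² = (3.2/2)×(2.92 − 1.4)² = 1.6×1.52² = 3.7 mA.
V_DS = V_DD − I_D·R_D = 17 − 3.7×0.47 = 15.3 V.
Saturation requires V_DS ≥ V_GS − V_t = 1.52 V; 15.3 ≥ 1.52 ✓.

I_D ≈ 3.7 mA, V_DS ≈ 15 V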